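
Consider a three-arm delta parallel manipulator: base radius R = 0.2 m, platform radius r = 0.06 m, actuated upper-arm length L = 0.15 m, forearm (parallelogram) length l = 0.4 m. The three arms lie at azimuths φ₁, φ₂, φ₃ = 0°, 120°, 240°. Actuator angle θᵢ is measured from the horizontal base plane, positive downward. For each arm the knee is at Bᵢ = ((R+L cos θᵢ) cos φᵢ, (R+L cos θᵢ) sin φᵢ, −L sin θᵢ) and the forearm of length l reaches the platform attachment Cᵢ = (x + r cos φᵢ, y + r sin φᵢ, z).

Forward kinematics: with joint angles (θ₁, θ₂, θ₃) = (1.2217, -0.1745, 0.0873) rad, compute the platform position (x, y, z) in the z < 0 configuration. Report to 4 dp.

(-0.1737, 0.0235, -0.3029)

φ1=0.0°: virtual centre (0.1913, 0.0000, -0.1410), radius l
φ2=120.0°: virtual centre (-0.1439, 0.2492, 0.0260), radius l
φ3=240.0°: virtual centre (-0.1447, -0.2507, -0.0131), radius l
eliminate P² terms by subtracting sphere 1 from 2 and 3
linear system: -0.6703x+0.4983y = 0.0270−0.3340z; -0.6720x+-0.5013y = 0.0275−0.2557z
Cramer: x(z) = -0.0406+0.4395z;  y(z) = -0.0004-0.0790z
quadratic in z: (1.1994)z²+(0.0781)z+(-0.0864)=0, √Δ=0.6484 → z ∈ {-0.3029, 0.2377}; z = -0.3029 (taking z<0)
x = -0.1737, y = 0.0235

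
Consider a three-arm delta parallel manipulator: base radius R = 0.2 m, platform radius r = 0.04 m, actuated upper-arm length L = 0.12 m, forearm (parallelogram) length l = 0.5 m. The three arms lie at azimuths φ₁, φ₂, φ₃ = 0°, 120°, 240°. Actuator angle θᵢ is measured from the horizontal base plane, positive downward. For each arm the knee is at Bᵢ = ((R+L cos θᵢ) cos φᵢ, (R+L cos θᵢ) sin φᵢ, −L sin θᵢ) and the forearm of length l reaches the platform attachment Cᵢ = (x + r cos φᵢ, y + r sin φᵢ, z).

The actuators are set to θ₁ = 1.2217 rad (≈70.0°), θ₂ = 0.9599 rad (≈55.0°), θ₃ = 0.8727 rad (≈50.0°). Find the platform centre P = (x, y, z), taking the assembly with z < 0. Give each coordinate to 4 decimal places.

arm 1 at φ=0.0°: e+L cos θ1 = 0.2010;  S1 = (0.2010, 0.0000, -0.1128)
S2 = (0.2288·cos120.0°, 0.2288·sin120.0°, -0.0983) = (-0.1144, 0.1982, -0.0983)
φ3=240.0°: virtual centre (-0.1186, -0.2054, -0.0919), radius l
eliminate P² terms by subtracting sphere 1 from 2 and 3
[-0.6309 0.3963 0.0289]·P = 0.0089;  [-0.6392 -0.4107 0.0417]·P = 0.0115
Cramer: x(z) = -0.0161+0.0554z;  y(z) = -0.0031+0.0152z
quadratic in z: (1.0033)z²+(0.2014)z+(-0.1901)=0, √Δ=0.8965 → z ∈ {-0.5471, 0.3464}; z = -0.5471 (taking z<0)
x = -0.0464, y = -0.0114

(-0.0464, -0.0114, -0.5471)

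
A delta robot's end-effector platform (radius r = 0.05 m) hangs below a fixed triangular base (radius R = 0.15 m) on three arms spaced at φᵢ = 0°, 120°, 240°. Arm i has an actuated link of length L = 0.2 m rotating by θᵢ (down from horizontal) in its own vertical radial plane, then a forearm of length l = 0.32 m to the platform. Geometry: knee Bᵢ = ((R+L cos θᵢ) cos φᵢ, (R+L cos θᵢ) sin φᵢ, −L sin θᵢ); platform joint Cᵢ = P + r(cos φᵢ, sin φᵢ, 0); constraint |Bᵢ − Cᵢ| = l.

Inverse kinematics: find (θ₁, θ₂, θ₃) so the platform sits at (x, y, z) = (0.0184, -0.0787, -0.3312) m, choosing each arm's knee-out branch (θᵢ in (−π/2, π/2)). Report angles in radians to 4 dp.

θ₁ = 0.6981, θ₂ = 1.0475, θ₃ = 0.5237

rotate P by −φ1: (0.0184, -0.0787, -0.3312)
  A=0.0816, B=-0.3312, C=(l²−L²−A²−y'²−z²)/(2L)=-0.1504
  √(A²+B²)=0.3411;  θ1 = -1.3292+2.0273 ≈ 0.6981
arm 2 (φ=120.0°): x'=-0.0774, y'=0.0234
  A cos θ + B sin θ = C:  0.1774·cos θ + -0.3312·sin θ = -0.1982
  θ2 = atan2(B,A) + arccos(C/0.3757) = 1.0475
φ3=240.0° → target in arm frame (0.0590, 0.0553)
  A cos θ + B sin θ = C:  0.0410·cos θ + -0.3312·sin θ = -0.1301
  √(A²+B²)=0.3337;  θ3 = -1.4475+1.9712 ≈ 0.5237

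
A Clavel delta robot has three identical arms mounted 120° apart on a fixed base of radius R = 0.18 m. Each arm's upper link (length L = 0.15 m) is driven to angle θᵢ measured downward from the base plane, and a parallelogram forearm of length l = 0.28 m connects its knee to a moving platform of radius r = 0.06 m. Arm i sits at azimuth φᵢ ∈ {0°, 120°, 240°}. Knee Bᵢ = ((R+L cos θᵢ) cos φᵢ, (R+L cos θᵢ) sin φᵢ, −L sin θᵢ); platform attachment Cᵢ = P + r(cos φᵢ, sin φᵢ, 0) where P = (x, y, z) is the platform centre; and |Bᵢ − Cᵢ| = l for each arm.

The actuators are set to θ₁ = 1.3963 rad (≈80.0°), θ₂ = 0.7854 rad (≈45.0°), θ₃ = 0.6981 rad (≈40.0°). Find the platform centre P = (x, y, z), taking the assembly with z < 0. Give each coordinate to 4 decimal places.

(-0.0913, -0.0088, -0.2960)

φ1=0.0°: virtual centre (0.1460, 0.0000, -0.1477), radius l
S2 = (0.2261·cos120.0°, 0.2261·sin120.0°, -0.1061) = (-0.1130, 0.1958, -0.1061)
arm 3 at φ=240.0°: ρ3 = 0.2349;  S3 = (-0.1175, -0.2034, -0.0964)
eliminate P² terms by subtracting sphere 1 from 2 and 3
[-0.5181 0.3916 0.0833]·P = 0.0192;  [-0.5270 -0.4069 0.1026]·P = 0.0213
Cramer: x(z) = -0.0388+0.1776z;  y(z) = -0.0022+0.0222z
into |P−S₁|² = l²: 1.0320z² + 0.2297z + -0.0224 = 0;  Δ = 0.1453;  z = -0.2960 or 0.0734 → z<0 root = -0.2960
x = -0.0913, y = -0.0088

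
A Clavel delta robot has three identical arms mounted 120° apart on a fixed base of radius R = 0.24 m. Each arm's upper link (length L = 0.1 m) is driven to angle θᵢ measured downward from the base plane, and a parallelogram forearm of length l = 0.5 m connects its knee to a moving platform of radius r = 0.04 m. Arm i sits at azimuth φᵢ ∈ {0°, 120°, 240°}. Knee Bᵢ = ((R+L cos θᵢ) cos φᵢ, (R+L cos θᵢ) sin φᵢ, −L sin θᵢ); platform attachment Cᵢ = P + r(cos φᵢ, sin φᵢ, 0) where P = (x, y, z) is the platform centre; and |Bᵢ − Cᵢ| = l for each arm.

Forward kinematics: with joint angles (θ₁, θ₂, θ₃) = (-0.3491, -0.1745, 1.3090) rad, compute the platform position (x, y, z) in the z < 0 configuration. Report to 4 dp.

arm 1 at φ=0.0°: (R−r)+L cos θ1 = 0.2940;  S1 = (0.2940, 0.0000, 0.0342)
arm 2 at φ=120.0°: (R−r)+L cos θ2 = 0.2985;  S2 = (-0.1492, 0.2585, 0.0174)
S3 = (0.2259·cos240.0°, 0.2259·sin240.0°, -0.0966) = (-0.1129, -0.1956, -0.0966)
|S₂|²−|S₁|² = 0.0018;  |S₃|²−|S₁|² = -0.0272
plane₁₂: -0.8864x+0.5170y+-0.0337z = 0.0018
Cramer: x(z) = 0.0174-0.1934z;  y(z) = 0.0334-0.2664z
into |P−S₁|² = l²: 1.1084z² + 0.0208z + -0.1712 = 0;  Δ = 0.7596;  z = -0.4025 or 0.3838 → z<0 root = -0.4025
x = 0.0953, y = 0.1406

(0.0953, 0.1406, -0.4025)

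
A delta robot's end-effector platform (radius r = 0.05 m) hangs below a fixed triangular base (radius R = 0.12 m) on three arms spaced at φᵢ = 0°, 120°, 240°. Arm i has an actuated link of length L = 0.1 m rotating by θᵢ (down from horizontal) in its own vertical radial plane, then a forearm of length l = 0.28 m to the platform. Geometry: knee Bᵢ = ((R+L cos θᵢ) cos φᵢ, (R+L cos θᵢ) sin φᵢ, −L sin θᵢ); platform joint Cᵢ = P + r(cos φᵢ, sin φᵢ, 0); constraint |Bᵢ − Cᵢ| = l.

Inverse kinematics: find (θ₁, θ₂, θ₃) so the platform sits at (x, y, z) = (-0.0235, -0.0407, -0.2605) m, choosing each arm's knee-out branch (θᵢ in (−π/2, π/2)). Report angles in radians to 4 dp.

rotate P by −φ1: (-0.0235, -0.0407, -0.2605)
  A cos θ + B sin θ = C:  0.0935·cos θ + -0.2605·sin θ = -0.0493
  √(A²+B²)=0.2768;  θ1 = -1.2262+1.7499 ≈ 0.5237
rotate P by −φ2: (-0.0235, 0.0407, -0.2605)
  e−x'=0.0935;  (l²−L²−(e−x')²−y'²−z²)/2L = -0.0493
  γ=atan2(-0.2605,0.0935)=-1.2262;  ψ=arccos(-0.1781)=1.7499;  θ2=γ+ψ≈0.5237
φ3=240.0° → target in arm frame (0.0470, 0.0000)
  A=0.0230, B=-0.2605, C=(l²−L²−A²−y'²−z²)/(2L)=0.0001
  θ3 = atan2(B,A) + arccos(C/0.2615) = 0.0879

θ₁ = 0.5237, θ₂ = 0.5237, θ₃ = 0.0879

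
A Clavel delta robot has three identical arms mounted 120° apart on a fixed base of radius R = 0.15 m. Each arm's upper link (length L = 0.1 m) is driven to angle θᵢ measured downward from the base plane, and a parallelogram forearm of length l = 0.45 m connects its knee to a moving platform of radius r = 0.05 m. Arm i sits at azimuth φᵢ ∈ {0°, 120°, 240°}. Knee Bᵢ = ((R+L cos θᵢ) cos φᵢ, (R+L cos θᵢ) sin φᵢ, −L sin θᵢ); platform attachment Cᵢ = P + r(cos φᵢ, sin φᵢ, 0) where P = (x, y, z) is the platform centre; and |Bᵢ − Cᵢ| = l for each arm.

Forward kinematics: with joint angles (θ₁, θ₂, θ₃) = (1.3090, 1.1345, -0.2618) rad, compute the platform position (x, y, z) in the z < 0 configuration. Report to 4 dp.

S1 = (0.1259·cos0.0°, 0.1259·sin0.0°, -0.0966) = (0.1259, 0.0000, -0.0966)
φ2=120.0°: virtual centre (-0.0711, 0.1232, -0.0906), radius l
S3 = (0.1966·cos240.0°, 0.1966·sin240.0°, 0.0259) = (-0.0983, -0.1703, 0.0259)
eliminate P² terms by subtracting sphere 1 from 2 and 3
linear system: -0.3940x+0.2464y = 0.0033−0.0119z; -0.4484x+-0.3405y = 0.0141−0.2449z
Cramer: x(z) = -0.0188+0.2633z;  y(z) = -0.0168+0.3727z
quadratic in z: (1.2082)z²+(0.1045)z+(-0.1720)=0, √Δ=0.9176 → z ∈ {-0.4230, 0.3365}; z = -0.4230 (taking z<0)
x = -0.1302, y = -0.1744

(-0.1302, -0.1744, -0.4230)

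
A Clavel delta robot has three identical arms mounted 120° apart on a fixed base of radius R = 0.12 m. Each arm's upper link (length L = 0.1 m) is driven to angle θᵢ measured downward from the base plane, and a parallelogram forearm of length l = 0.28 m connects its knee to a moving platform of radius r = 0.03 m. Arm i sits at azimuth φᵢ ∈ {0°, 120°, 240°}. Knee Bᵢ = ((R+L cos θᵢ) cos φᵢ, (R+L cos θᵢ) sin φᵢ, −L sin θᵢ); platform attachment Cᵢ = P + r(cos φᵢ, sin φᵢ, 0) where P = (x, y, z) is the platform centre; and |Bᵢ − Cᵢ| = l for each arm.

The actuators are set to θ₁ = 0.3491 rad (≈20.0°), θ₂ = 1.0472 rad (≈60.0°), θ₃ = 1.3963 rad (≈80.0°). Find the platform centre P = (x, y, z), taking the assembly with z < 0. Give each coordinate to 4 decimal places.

φ1=0.0°: virtual centre (0.1840, 0.0000, -0.0342), radius l
arm 2 at φ=120.0°: (R−r)+L cos θ2 = 0.1400;  S2 = (-0.0700, 0.1212, -0.0866)
S3 = (0.1074·cos240.0°, 0.1074·sin240.0°, -0.0985) = (-0.0537, -0.0930, -0.0985)
subtract pairs → two planes through P
plane₁₂: -0.5079x+0.2425y+-0.1048z = -0.0079
det = 0.2097;  x = 0.0230+-0.2416z,  y = 0.0155+-0.0739z
sphere 1 gives Az²+Bz+C=0 with A=1.0638, B=0.1439, C=-0.0511;  B²−4AC=0.2380;  roots -0.2969, 0.1617;  negative root z = -0.2969
x = 0.0947, y = 0.0374

(0.0947, 0.0374, -0.2969)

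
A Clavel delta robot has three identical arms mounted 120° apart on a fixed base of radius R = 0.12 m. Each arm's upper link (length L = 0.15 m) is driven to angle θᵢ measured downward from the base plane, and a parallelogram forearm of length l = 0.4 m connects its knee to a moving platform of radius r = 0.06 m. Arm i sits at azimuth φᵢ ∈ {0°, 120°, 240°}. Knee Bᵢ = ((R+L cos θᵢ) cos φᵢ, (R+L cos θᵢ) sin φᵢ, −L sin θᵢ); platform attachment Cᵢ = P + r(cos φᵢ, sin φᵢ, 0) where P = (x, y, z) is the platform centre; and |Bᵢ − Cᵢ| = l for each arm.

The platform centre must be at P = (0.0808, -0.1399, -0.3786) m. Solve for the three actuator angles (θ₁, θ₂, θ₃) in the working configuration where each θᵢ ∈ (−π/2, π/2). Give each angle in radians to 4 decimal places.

θ₁ = 0.1743, θ₂ = 0.9600, θ₃ = 0.1745

φ1=0.0° → target in arm frame (0.0808, -0.1399)
  e−x'=-0.0208;  (l²−L²−(e−x')²−y'²−z²)/2L = -0.0861
  γ=atan2(-0.3786,-0.0208)=-1.6257;  ψ=arccos(-0.2272)=1.8000;  θ1=γ+ψ≈0.1743
φ2=120.0° → target in arm frame (-0.1616, 0.0000)
  e−x'=0.2216;  (l²−L²−(e−x')²−y'²−z²)/2L = -0.1831
  γ=atan2(-0.3786,0.2216)=-1.0413;  ψ=arccos(-0.4174)=2.0013;  θ2=γ+ψ≈0.9600
φ3=240.0° → target in arm frame (0.0808, 0.1399)
  e−x'=-0.0208;  (l²−L²−(e−x')²−y'²−z²)/2L = -0.0862
  √(A²+B²)=0.3792;  θ3 = -1.6256+1.8000 ≈ 0.1745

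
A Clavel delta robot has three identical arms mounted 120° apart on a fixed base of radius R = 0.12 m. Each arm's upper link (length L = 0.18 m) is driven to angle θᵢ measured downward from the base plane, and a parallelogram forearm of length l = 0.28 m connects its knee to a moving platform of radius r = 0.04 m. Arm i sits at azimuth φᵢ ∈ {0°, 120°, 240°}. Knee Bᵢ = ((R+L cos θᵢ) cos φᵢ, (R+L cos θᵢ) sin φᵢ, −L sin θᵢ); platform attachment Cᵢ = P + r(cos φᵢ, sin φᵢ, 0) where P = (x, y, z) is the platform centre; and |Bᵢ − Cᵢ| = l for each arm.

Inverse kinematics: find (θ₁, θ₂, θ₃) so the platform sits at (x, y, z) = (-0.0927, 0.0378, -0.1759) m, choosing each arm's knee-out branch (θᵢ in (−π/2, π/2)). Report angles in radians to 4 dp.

rotate P by −φ1: (-0.0927, 0.0378, -0.1759)
  A=0.1727, B=-0.1759, C=(l²−L²−A²−y'²−z²)/(2L)=-0.0450
  θ1 = atan2(B,A) + arccos(C/0.2465) = 0.9597
rotate P by −φ2: (0.0791, 0.0614, -0.1759)
  A=0.0009, B=-0.1759, C=(l²−L²−A²−y'²−z²)/(2L)=0.0314
  θ2 = atan2(B,A) + arccos(C/0.1759) = -0.1741
φ3=240.0° → target in arm frame (0.0136, -0.0992)
  A cos θ + B sin θ = C:  0.0664·cos θ + -0.1759·sin θ = 0.0023
  θ3 = atan2(B,A) + arccos(C/0.1880) = 0.3488

θ₁ = 0.9597, θ₂ = -0.1741, θ₃ = 0.3488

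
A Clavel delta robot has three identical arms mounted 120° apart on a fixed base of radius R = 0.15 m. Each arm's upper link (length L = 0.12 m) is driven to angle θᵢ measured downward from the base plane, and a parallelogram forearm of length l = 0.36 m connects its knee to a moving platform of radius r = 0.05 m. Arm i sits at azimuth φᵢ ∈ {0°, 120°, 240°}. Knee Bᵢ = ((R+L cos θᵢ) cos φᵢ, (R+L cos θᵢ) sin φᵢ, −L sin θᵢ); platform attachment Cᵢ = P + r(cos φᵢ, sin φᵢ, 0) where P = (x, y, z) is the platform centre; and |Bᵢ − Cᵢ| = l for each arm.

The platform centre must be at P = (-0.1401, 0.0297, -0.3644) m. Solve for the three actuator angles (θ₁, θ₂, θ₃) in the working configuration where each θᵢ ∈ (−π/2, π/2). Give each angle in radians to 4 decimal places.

arm 1 (φ=0.0°): x'=-0.1401, y'=0.0297
  A cos θ + B sin θ = C:  0.2401·cos θ + -0.3644·sin θ = -0.3172
  θ1 = atan2(B,A) + arccos(C/0.4364) = 1.3962
arm 2 (φ=120.0°): x'=0.0958, y'=0.1065
  A=0.0042, B=-0.3644, C=(l²−L²−A²−y'²−z²)/(2L)=-0.1206
  θ2 = atan2(B,A) + arccos(C/0.3644) = 0.3489
rotate P by −φ3: (0.0443, -0.1362, -0.3644)
  A=0.0557, B=-0.3644, C=(l²−L²−A²−y'²−z²)/(2L)=-0.1635
  √(A²+B²)=0.3686;  θ3 = -1.4192+2.0302 ≈ 0.6110

θ₁ = 1.3962, θ₂ = 0.3489, θ₃ = 0.6110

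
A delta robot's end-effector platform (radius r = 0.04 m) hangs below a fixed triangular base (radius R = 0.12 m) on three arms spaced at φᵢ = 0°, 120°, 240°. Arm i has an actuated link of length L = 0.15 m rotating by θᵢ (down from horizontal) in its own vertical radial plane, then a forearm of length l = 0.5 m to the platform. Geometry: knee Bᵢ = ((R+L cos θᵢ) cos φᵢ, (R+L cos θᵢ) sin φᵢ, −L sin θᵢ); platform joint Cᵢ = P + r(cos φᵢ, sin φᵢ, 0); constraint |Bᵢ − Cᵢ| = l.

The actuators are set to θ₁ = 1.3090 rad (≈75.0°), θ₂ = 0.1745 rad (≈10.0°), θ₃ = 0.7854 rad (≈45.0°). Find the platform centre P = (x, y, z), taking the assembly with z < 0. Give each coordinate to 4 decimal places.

(-0.2037, 0.1114, -0.5104)

φ1=0.0°: virtual centre (0.1188, 0.0000, -0.1449), radius l
S2 = (0.2277·cos120.0°, 0.2277·sin120.0°, -0.0260) = (-0.1139, 0.1972, -0.0260)
φ3=240.0°: virtual centre (-0.0930, -0.1611, -0.1061), radius l
subtract pairs → two planes through P
linear system: -0.4654x+0.3944y = 0.0174−0.2377z; -0.4237x+-0.3223y = 0.0108−0.0776z
det = 0.3171;  x = -0.0311+0.3382z,  y = 0.0075+-0.2037z
quadratic in z: (1.1558)z²+(0.1853)z+(-0.2065)=0, √Δ=0.9945 → z ∈ {-0.5104, 0.3500}; z = -0.5104 (taking z<0)
x = -0.2037, y = 0.1114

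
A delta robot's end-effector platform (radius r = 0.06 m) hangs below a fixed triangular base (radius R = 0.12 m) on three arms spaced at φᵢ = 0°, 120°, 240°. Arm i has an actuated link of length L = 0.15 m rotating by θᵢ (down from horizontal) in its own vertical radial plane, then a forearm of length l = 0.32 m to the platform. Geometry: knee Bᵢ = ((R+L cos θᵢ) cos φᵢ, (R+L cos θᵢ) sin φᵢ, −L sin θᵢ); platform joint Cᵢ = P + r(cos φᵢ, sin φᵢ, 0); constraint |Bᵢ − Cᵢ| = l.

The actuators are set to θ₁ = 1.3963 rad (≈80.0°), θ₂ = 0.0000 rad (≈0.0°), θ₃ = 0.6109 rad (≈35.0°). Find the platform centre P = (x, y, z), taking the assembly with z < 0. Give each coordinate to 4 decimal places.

(-0.1941, 0.0694, -0.2860)

arm 1 at φ=0.0°: (R−r)+L cos θ1 = 0.0860;  S1 = (0.0860, 0.0000, -0.1477)
arm 2 at φ=120.0°: (R−r)+L cos θ2 = 0.2100;  S2 = (-0.1050, 0.1819, 0.0000)
arm 3 at φ=240.0°: (R−r)+L cos θ3 = 0.1829;  S3 = (-0.0914, -0.1584, -0.0860)
eliminate P² terms by subtracting sphere 1 from 2 and 3
[-0.3821 0.3637 0.2954]·P = 0.0149;  [-0.3550 -0.3167 0.1234]·P = 0.0116
det = 0.2501;  x = -0.0357+0.5535z,  y = 0.0034+-0.2308z
quadratic in z: (1.3597)z²+(0.1591)z+(-0.0657)=0, √Δ=0.6187 → z ∈ {-0.2860, 0.1690}; z = -0.2860 (taking z<0)
x = -0.1941, y = 0.0694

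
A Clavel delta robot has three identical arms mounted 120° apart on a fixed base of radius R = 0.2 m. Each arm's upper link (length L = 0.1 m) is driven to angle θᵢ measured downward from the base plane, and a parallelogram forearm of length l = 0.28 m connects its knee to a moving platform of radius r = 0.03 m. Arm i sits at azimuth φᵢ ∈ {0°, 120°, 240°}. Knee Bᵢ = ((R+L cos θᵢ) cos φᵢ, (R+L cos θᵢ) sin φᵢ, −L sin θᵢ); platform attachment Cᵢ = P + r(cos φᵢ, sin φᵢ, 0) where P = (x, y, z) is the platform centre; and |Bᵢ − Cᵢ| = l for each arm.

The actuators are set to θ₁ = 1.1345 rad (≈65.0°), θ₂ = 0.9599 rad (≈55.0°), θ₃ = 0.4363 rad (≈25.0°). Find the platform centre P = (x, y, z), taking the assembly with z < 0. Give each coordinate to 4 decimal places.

centre 1 = (0.2123·cos0.0°, 0.2123·sin0.0°, -0.0906) = (0.2123, 0.0000, -0.0906)
centre 2 = (0.2274·cos120.0°, 0.2274·sin120.0°, -0.0819) = (-0.1137, 0.1969, -0.0819)
centre 3 = (0.2606·cos240.0°, 0.2606·sin240.0°, -0.0423) = (-0.1303, -0.2257, -0.0423)
eliminate P² terms by subtracting sphere 1 from 2 and 3
linear system: -0.6519x+0.3938y = 0.0051−0.0174z; -0.6851x+-0.4514y = 0.0164−0.0967z
Cramer: x(z) = -0.0156+0.0815z;  y(z) = -0.0128+0.0906z
quadratic in z: (1.0149)z²+(0.1418)z+(-0.0181)=0, √Δ=0.3060 → z ∈ {-0.2206, 0.0809}; z = -0.2206 (taking z<0)
x = -0.0336, y = -0.0328

(-0.0336, -0.0328, -0.2206)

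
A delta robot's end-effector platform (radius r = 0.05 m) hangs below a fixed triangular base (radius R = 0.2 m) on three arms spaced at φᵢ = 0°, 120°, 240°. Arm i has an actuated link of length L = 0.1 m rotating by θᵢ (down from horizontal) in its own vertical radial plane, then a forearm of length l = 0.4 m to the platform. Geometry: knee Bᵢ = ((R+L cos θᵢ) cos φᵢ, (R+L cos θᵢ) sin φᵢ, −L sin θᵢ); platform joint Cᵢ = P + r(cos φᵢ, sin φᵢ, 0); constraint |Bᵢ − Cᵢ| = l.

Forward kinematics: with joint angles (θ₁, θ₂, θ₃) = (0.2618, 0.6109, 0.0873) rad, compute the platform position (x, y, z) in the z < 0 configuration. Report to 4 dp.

arm 1 at φ=0.0°: e+L cos θ1 = 0.2466;  centre 1 = (0.2466, 0.0000, -0.0259)
centre 2 = (0.2319·cos120.0°, 0.2319·sin120.0°, -0.0574) = (-0.1160, 0.2008, -0.0574)
φ3=240.0°: virtual centre (-0.1248, -0.2162, -0.0087), radius l
subtract pairs → two planes through P
linear system: -0.7251x+0.4017y = -0.0044−-0.0630z; -0.7428x+-0.4324y = 0.0009−0.0343z
det = 0.6119;  x = 0.0025+-0.0220z,  y = -0.0064+0.1171z
sphere 1 gives Az²+Bz+C=0 with A=1.0142, B=0.0610, C=-0.0997;  B²−4AC=0.4082;  roots -0.3451, 0.2849;  negative root z = -0.3451
x = 0.0101, y = -0.0468

(0.0101, -0.0468, -0.3451)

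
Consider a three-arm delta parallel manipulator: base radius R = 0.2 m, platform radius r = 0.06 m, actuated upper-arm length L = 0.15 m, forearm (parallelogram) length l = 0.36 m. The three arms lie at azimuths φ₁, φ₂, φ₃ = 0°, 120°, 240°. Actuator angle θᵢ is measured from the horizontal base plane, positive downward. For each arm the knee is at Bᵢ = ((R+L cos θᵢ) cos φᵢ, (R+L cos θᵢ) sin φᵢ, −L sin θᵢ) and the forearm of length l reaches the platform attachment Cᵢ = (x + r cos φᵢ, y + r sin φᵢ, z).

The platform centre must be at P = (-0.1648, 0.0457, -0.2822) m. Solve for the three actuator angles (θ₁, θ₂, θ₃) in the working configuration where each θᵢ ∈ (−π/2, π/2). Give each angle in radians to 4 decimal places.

arm 1 (φ=0.0°): x'=-0.1648, y'=0.0457
  A=0.3048, B=-0.2822, C=(l²−L²−A²−y'²−z²)/(2L)=-0.2251
  √(A²+B²)=0.4154;  θ1 = -0.7469+2.1435 ≈ 1.3966
φ2=120.0° → target in arm frame (0.1220, 0.1199)
  A cos θ + B sin θ = C:  0.0180·cos θ + -0.2822·sin θ = 0.0426
  θ2 = atan2(B,A) + arccos(C/0.2828) = -0.0873
φ3=240.0° → target in arm frame (0.0428, -0.1656)
  A=0.0972, B=-0.2822, C=(l²−L²−A²−y'²−z²)/(2L)=-0.0313
  θ3 = atan2(B,A) + arccos(C/0.2985) = 0.4367

θ₁ = 1.3966, θ₂ = -0.0873, θ₃ = 0.4367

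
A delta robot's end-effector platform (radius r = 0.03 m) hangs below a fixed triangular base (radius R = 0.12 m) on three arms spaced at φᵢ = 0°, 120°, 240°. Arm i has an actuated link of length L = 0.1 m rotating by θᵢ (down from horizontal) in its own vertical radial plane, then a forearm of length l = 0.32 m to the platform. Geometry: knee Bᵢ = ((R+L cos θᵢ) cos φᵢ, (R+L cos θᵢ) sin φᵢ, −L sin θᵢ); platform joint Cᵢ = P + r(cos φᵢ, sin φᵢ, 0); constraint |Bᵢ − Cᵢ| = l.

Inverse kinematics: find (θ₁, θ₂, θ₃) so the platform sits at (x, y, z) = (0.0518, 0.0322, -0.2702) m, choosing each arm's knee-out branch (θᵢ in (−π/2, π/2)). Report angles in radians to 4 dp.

θ₁ = -0.1743, θ₂ = 0.1749, θ₃ = 0.5235

φ1=0.0° → target in arm frame (0.0518, 0.0322)
  e−x'=0.0382;  (l²−L²−(e−x')²−y'²−z²)/2L = 0.0845
  θ1 = atan2(B,A) + arccos(C/0.2729) = -0.1743
arm 2 (φ=120.0°): x'=0.0020, y'=-0.0610
  A cos θ + B sin θ = C:  0.0880·cos θ + -0.2702·sin θ = 0.0396
  √(A²+B²)=0.2842;  θ2 = -1.2559+1.4308 ≈ 0.1749
rotate P by −φ3: (-0.0538, 0.0288, -0.2702)
  A cos θ + B sin θ = C:  0.1438·cos θ + -0.2702·sin θ = -0.0105
  θ3 = atan2(B,A) + arccos(C/0.3061) = 0.5235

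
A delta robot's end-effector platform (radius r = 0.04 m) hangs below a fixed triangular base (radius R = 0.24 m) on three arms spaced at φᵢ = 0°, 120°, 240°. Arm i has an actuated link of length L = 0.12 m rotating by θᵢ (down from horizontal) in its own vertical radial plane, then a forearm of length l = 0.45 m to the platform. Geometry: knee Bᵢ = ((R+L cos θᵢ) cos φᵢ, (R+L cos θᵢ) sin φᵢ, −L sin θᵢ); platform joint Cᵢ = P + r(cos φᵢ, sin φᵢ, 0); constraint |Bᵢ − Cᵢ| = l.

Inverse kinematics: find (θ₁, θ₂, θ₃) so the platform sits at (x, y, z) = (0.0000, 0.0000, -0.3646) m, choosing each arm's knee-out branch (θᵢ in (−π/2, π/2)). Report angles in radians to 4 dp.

θ₁ = 0.3492, θ₂ = 0.3492, θ₃ = 0.3492

rotate P by −φ1: (0.0000, 0.0000, -0.3646)
  A=0.2000, B=-0.3646, C=(l²−L²−A²−y'²−z²)/(2L)=0.0632
  √(A²+B²)=0.4159;  θ1 = -1.0691+1.4182 ≈ 0.3492
φ2=120.0° → target in arm frame (0.0000, 0.0000)
  A cos θ + B sin θ = C:  0.2000·cos θ + -0.3646·sin θ = 0.0632
  √(A²+B²)=0.4159;  θ2 = -1.0691+1.4182 ≈ 0.3492
φ3=240.0° → target in arm frame (0.0000, 0.0000)
  A cos θ + B sin θ = C:  0.2000·cos θ + -0.3646·sin θ = 0.0632
  γ=atan2(-0.3646,0.2000)=-1.0691;  ψ=arccos(0.1520)=1.4182;  θ3=γ+ψ≈0.3492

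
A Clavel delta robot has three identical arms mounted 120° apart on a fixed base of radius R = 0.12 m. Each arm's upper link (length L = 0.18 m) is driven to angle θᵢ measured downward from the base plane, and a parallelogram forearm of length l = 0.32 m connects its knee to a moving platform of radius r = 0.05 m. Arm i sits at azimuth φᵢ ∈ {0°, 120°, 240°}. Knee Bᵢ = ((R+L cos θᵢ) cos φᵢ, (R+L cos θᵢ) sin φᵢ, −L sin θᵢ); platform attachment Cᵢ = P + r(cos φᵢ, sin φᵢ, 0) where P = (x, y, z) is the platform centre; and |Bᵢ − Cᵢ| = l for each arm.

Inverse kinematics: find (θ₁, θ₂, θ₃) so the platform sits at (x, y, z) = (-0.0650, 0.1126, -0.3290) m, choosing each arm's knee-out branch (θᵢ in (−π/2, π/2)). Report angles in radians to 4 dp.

θ₁ = 0.9599, θ₂ = 0.1745, θ₃ = 0.9600

φ1=0.0° → target in arm frame (-0.0650, 0.1126)
  A cos θ + B sin θ = C:  0.1350·cos θ + -0.3290·sin θ = -0.1921
  γ=atan2(-0.3290,0.1350)=-1.1814;  ψ=arccos(-0.5401)=2.1413;  θ1=γ+ψ≈0.9599
rotate P by −φ2: (0.1300, 0.0000, -0.3290)
  e−x'=-0.0600;  (l²−L²−(e−x')²−y'²−z²)/2L = -0.1162
  θ2 = atan2(B,A) + arccos(C/0.3344) = 0.1745
φ3=240.0° → target in arm frame (-0.0650, -0.1126)
  A cos θ + B sin θ = C:  0.1350·cos θ + -0.3290·sin θ = -0.1921
  γ=atan2(-0.3290,0.1350)=-1.1814;  ψ=arccos(-0.5401)=2.1414;  θ3=γ+ψ≈0.9600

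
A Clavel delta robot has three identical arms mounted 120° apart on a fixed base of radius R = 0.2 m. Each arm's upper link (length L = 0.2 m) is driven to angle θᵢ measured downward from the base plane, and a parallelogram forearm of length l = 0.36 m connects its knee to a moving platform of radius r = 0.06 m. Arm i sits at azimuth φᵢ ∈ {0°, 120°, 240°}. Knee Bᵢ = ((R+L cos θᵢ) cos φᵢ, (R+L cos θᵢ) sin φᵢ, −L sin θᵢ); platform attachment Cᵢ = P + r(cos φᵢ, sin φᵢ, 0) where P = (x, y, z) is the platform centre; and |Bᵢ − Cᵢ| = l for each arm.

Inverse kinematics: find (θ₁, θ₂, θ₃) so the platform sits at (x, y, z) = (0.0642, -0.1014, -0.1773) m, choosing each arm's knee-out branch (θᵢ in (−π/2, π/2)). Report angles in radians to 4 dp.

arm 1 (φ=0.0°): x'=0.0642, y'=-0.1014
  e−x'=0.0758;  (l²−L²−(e−x')²−y'²−z²)/2L = 0.1053
  √(A²+B²)=0.1928;  θ1 = -1.1668+0.9928 ≈ -0.1740
arm 2 (φ=120.0°): x'=-0.1199, y'=-0.0049
  A cos θ + B sin θ = C:  0.2599·cos θ + -0.1773·sin θ = -0.0235
  θ2 = atan2(B,A) + arccos(C/0.3146) = 1.0470
rotate P by −φ3: (0.0557, 0.1063, -0.1773)
  A=0.0843, B=-0.1773, C=(l²−L²−A²−y'²−z²)/(2L)=0.0994
  γ=atan2(-0.1773,0.0843)=-1.1270;  ψ=arccos(0.5063)=1.0399;  θ3=γ+ψ≈-0.0872

θ₁ = -0.1740, θ₂ = 1.0470, θ₃ = -0.0872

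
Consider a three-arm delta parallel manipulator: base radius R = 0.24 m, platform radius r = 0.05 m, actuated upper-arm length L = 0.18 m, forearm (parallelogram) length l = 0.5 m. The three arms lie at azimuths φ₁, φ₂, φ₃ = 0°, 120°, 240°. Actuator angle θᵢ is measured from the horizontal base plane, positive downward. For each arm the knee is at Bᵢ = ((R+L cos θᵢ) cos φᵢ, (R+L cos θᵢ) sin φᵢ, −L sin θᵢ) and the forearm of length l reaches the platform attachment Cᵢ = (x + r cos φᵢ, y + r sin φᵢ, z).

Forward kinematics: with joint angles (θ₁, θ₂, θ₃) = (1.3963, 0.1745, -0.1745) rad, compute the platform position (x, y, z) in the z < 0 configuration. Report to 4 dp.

O1 = (0.2213·cos0.0°, 0.2213·sin0.0°, -0.1773) = (0.2213, 0.0000, -0.1773)
O2 = (0.3673·cos120.0°, 0.3673·sin120.0°, -0.0313) = (-0.1836, 0.3181, -0.0313)
φ3=240.0°: virtual centre (-0.1836, -0.3181, 0.0313), radius l
subtract pairs → two planes through P
[-0.8098 0.6361 0.2920]·P = 0.0555;  [-0.8098 -0.6361 0.4170]·P = 0.0555
det = 1.0302;  x = -0.0685+0.4378z,  y = 0.0000+0.0983z
quadratic in z: (1.2013)z²+(0.1008)z+(-0.1346)=0, √Δ=0.8106 → z ∈ {-0.3793, 0.2954}; z = -0.3793 (taking z<0)
x = -0.2346, y = -0.0373

(-0.2346, -0.0373, -0.3793)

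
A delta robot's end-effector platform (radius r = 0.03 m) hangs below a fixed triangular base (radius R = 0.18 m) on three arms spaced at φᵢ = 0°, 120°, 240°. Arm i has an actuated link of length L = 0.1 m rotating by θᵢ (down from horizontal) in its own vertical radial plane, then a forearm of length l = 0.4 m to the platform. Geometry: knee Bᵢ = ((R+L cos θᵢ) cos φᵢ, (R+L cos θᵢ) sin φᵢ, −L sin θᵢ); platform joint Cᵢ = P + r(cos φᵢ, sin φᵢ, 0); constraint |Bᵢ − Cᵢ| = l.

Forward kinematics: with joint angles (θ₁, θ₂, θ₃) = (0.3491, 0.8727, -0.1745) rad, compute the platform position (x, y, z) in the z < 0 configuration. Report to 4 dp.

(0.0047, -0.0930, -0.3410)

φ1=0.0°: virtual centre (0.2440, 0.0000, -0.0342), radius l
arm 2 at φ=120.0°: e+L cos θ2 = 0.2143;  O2 = (-0.1071, 0.1856, -0.0766)
φ3=240.0°: virtual centre (-0.1242, -0.2152, 0.0174), radius l
eliminate P² terms by subtracting sphere 1 from 2 and 3
[-0.7022 0.3711 -0.0848]·P = -0.0089;  [-0.7364 -0.4304 0.1031]·P = 0.0014
det = 0.5755;  x = 0.0058+0.0031z,  y = -0.0130+0.2343z
quadratic in z: (1.0549)z²+(0.0608)z+(-0.1019)=0, √Δ=0.6586 → z ∈ {-0.3410, 0.2833}; z = -0.3410 (taking z<0)
x = 0.0047, y = -0.0930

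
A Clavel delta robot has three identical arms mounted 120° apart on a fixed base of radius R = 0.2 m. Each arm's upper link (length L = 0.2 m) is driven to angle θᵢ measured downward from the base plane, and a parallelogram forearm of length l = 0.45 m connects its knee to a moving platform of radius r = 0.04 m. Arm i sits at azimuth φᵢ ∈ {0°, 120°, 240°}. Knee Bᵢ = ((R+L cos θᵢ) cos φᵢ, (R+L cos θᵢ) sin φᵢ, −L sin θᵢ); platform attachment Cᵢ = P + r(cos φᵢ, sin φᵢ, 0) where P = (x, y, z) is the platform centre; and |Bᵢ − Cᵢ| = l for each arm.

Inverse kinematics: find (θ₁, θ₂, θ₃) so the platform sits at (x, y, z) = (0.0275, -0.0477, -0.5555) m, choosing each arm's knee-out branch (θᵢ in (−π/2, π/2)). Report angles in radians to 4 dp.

φ1=0.0° → target in arm frame (0.0275, -0.0477)
  e−x'=0.1325;  (l²−L²−(e−x')²−y'²−z²)/2L = -0.4148
  γ=atan2(-0.5555,0.1325)=-1.3366;  ψ=arccos(-0.7263)=2.3837;  θ1=γ+ψ≈1.0471
φ2=120.0° → target in arm frame (-0.0551, 0.0000)
  A=0.2151, B=-0.5555, C=(l²−L²−A²−y'²−z²)/(2L)=-0.4808
  θ2 = atan2(B,A) + arccos(C/0.5957) = 1.3088
rotate P by −φ3: (0.0276, 0.0477, -0.5555)
  A cos θ + B sin θ = C:  0.1324·cos θ + -0.5555·sin θ = -0.4147
  θ3 = atan2(B,A) + arccos(C/0.5711) = 1.0469

θ₁ = 1.0471, θ₂ = 1.3088, θ₃ = 1.0469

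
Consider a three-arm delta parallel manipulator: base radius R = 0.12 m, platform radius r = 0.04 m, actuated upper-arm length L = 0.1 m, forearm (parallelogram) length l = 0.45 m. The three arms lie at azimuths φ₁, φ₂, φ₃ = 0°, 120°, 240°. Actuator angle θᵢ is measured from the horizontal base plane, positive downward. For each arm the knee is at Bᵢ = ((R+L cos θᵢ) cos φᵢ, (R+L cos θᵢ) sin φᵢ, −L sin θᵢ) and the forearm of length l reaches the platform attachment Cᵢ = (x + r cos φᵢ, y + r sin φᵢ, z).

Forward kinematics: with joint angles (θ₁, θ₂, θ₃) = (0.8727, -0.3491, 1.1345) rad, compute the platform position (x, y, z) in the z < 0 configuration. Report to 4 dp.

(-0.0712, 0.2093, -0.4117)

φ1=0.0°: virtual centre (0.1443, 0.0000, -0.0766), radius l
S2 = (0.1740·cos120.0°, 0.1740·sin120.0°, 0.0342) = (-0.0870, 0.1507, 0.0342)
φ3=240.0°: virtual centre (-0.0611, -0.1059, -0.0906), radius l
eliminate P² terms by subtracting sphere 1 from 2 and 3
[-0.4625 0.3013 0.2216]·P = 0.0048;  [-0.4108 -0.2118 -0.0281]·P = -0.0035
det = 0.2217;  x = 0.0003+0.1735z,  y = 0.0162+-0.4691z
quadratic in z: (1.2502)z²+(0.0881)z+(-0.1756)=0, √Δ=0.9413 → z ∈ {-0.4117, 0.3412}; z = -0.4117 (taking z<0)
x = -0.0712, y = 0.2093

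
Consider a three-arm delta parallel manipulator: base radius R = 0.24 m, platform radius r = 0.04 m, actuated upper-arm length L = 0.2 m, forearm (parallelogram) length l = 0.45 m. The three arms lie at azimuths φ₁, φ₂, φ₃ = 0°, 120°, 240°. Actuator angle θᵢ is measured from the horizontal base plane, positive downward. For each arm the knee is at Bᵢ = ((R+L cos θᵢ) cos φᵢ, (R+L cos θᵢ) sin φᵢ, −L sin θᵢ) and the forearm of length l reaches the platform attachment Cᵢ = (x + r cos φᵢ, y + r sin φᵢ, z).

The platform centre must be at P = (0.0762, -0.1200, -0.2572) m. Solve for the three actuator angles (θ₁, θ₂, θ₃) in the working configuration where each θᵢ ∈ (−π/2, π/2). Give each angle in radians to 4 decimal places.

θ₁ = -0.1744, θ₂ = 1.0471, θ₃ = -0.0877

φ1=0.0° → target in arm frame (0.0762, -0.1200)
  A=0.1238, B=-0.2572, C=(l²−L²−A²−y'²−z²)/(2L)=0.1666
  θ1 = atan2(B,A) + arccos(C/0.2854) = -0.1744
φ2=120.0° → target in arm frame (-0.1420, -0.0060)
  A=0.3420, B=-0.2572, C=(l²−L²−A²−y'²−z²)/(2L)=-0.0517
  γ=atan2(-0.2572,0.3420)=-0.6448;  ψ=arccos(-0.1207)=1.6918;  θ2=γ+ψ≈1.0471
rotate P by −φ3: (0.0658, 0.1260, -0.2572)
  A=0.1342, B=-0.2572, C=(l²−L²−A²−y'²−z²)/(2L)=0.1562
  γ=atan2(-0.2572,0.1342)=-1.0900;  ψ=arccos(0.5384)=1.0023;  θ3=γ+ψ≈-0.0877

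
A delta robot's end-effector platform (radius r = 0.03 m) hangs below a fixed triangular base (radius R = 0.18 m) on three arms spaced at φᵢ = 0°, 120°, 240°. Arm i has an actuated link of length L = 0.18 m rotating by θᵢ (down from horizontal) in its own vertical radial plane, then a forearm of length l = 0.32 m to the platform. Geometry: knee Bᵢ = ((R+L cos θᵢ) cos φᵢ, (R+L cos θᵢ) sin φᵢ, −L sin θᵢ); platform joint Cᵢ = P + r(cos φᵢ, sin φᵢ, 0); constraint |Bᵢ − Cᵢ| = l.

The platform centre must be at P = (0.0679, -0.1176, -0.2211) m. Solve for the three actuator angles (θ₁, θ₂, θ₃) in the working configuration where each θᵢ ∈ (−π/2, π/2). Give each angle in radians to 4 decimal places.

φ1=0.0° → target in arm frame (0.0679, -0.1176)
  A=0.0821, B=-0.2211, C=(l²−L²−A²−y'²−z²)/(2L)=0.0015
  θ1 = atan2(B,A) + arccos(C/0.2359) = 0.3491
rotate P by −φ2: (-0.1358, 0.0000, -0.2211)
  e−x'=0.2858;  (l²−L²−(e−x')²−y'²−z²)/2L = -0.1682
  √(A²+B²)=0.3613;  θ2 = -0.6585+2.0551 ≈ 1.3966
arm 3 (φ=240.0°): x'=0.0679, y'=0.1176
  A cos θ + B sin θ = C:  0.0821·cos θ + -0.2211·sin θ = 0.0015
  √(A²+B²)=0.2359;  θ3 = -1.2152+1.5644 ≈ 0.3492

θ₁ = 0.3491, θ₂ = 1.3966, θ₃ = 0.3492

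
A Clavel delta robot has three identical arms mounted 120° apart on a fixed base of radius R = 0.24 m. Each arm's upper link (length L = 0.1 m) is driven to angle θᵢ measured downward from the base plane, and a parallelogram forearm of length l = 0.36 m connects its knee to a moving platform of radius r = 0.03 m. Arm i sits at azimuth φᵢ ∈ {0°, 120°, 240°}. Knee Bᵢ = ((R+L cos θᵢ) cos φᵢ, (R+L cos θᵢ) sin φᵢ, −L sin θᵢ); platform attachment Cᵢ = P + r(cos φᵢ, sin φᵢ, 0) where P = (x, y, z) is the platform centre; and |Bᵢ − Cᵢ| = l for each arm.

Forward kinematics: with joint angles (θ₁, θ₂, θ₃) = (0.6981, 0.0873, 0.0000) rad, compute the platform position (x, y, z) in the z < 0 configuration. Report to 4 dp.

(-0.0402, -0.0036, -0.2152)

φ1=0.0°: virtual centre (0.2866, 0.0000, -0.0643), radius l
arm 2 at φ=120.0°: (R−r)+L cos θ2 = 0.3096;  O2 = (-0.1548, 0.2681, -0.0087)
arm 3 at φ=240.0°: (R−r)+L cos θ3 = 0.3100;  O3 = (-0.1550, -0.2685, 0.0000)
eliminate P² terms by subtracting sphere 1 from 2 and 3
linear system: -0.8828x+0.5363y = 0.0097−0.1111z; -0.8832x+-0.5369y = 0.0098−0.1286z
Cramer: x(z) = -0.0110+0.1357z;  y(z) = -0.0001+0.0162z
quadratic in z: (1.0187)z²+(0.0478)z+(-0.0369)=0, √Δ=0.3906 → z ∈ {-0.2152, 0.1683}; z = -0.2152 (taking z<0)
x = -0.0402, y = -0.0036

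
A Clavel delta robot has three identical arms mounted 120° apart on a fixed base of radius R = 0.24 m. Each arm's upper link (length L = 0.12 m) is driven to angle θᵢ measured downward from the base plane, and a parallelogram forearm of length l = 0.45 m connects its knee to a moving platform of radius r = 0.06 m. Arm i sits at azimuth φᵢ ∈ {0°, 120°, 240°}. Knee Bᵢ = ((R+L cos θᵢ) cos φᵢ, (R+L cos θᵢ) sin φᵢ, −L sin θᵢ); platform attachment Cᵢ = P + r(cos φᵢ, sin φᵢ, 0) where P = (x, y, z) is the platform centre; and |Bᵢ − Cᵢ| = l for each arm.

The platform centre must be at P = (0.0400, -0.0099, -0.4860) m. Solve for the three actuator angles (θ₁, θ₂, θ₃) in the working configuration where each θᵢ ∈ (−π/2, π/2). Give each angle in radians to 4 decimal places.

θ₁ = 0.8731, θ₂ = 1.2217, θ₃ = 1.1346

arm 1 (φ=0.0°): x'=0.0400, y'=-0.0099
  e−x'=0.1400;  (l²−L²−(e−x')²−y'²−z²)/2L = -0.2825
  √(A²+B²)=0.5058;  θ1 = -1.2903+2.1634 ≈ 0.8731
arm 2 (φ=120.0°): x'=-0.0286, y'=-0.0297
  e−x'=0.2086;  (l²−L²−(e−x')²−y'²−z²)/2L = -0.3853
  √(A²+B²)=0.5289;  θ2 = -1.1654+2.3871 ≈ 1.2217
arm 3 (φ=240.0°): x'=-0.0114, y'=0.0396
  e−x'=0.1914;  (l²−L²−(e−x')²−y'²−z²)/2L = -0.3596
  γ=atan2(-0.4860,0.1914)=-1.1956;  ψ=arccos(-0.6885)=2.3302;  θ3=γ+ψ≈1.1346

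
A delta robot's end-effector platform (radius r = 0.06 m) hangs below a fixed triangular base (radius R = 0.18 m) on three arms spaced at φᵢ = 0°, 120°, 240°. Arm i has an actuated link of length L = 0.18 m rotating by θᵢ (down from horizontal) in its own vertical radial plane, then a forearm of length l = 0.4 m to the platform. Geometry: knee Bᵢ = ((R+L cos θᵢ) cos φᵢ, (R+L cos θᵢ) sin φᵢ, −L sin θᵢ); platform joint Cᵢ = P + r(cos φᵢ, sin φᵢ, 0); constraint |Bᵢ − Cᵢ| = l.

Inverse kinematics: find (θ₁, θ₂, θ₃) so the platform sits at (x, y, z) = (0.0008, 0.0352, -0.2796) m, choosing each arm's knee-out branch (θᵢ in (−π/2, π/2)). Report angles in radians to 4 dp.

arm 1 (φ=0.0°): x'=0.0008, y'=0.0352
  e−x'=0.1192;  (l²−L²−(e−x')²−y'²−z²)/2L = 0.0944
  √(A²+B²)=0.3039;  θ1 = -1.1678+1.2551 ≈ 0.0873
rotate P by −φ2: (0.0301, -0.0183, -0.2796)
  A cos θ + B sin θ = C:  0.0899·cos θ + -0.2796·sin θ = 0.1139
  √(A²+B²)=0.2937;  θ2 = -1.2597+1.1725 ≈ -0.0871
rotate P by −φ3: (-0.0309, -0.0169, -0.2796)
  e−x'=0.1509;  (l²−L²−(e−x')²−y'²−z²)/2L = 0.0733
  √(A²+B²)=0.3177;  θ3 = -1.0759+1.3381 ≈ 0.2622

θ₁ = 0.0873, θ₂ = -0.0871, θ₃ = 0.2622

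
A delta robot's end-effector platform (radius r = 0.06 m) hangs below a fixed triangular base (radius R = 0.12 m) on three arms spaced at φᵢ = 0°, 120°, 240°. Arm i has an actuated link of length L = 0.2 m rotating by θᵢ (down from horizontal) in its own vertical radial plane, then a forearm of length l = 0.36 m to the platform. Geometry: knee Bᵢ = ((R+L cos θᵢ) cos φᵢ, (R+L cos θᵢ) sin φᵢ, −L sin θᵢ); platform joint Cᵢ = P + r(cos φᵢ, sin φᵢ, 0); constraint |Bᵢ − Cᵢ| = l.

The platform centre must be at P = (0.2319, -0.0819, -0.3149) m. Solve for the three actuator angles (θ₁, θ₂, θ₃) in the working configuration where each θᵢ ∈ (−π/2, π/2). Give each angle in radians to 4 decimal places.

θ₁ = -0.1747, θ₂ = 1.3087, θ₃ = 0.9596

arm 1 (φ=0.0°): x'=0.2319, y'=-0.0819
  A cos θ + B sin θ = C:  -0.1719·cos θ + -0.3149·sin θ = -0.1145
  √(A²+B²)=0.3588;  θ1 = -2.0705+1.8958 ≈ -0.1747
rotate P by −φ2: (-0.1869, -0.1599, -0.3149)
  e−x'=0.2469;  (l²−L²−(e−x')²−y'²−z²)/2L = -0.2402
  θ2 = atan2(B,A) + arccos(C/0.4001) = 1.3087
arm 3 (φ=240.0°): x'=-0.0450, y'=0.2418
  A=0.1050, B=-0.3149, C=(l²−L²−A²−y'²−z²)/(2L)=-0.1976
  θ3 = atan2(B,A) + arccos(C/0.3320) = 0.9596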